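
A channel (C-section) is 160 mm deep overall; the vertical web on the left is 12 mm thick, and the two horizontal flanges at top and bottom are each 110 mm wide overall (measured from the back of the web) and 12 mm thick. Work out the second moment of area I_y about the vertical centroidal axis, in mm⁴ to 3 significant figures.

I_y ≈ 5.10 × 10⁶ mm⁴

Split into non-overlapping primitives; take the origin at the lower-left of the bounding box.
Web: 12 × 160, A = 1 920 mm², x = 6 mm, Ī = 23 040 mm⁴.
Top flange (beyond web): 98 × 12, A = 1 176 mm², x = 61 mm, Ī = 941 192 mm⁴.
Bottom flange (beyond web): 98 × 12, A = 1 176 mm², x = 61 mm, Ī = 941 192 mm⁴.
Centroid: x̄ = ΣA·x / ΣA = 36.281 mm.
Transfer each piece to the vertical centroidal axis using Ī + A·d² with d = x − 36.281:
  web: d = -30.281 mm → contributes +1 783 551 mm⁴
  top flange (beyond web): d = 24.719 mm → contributes +1 659 768 mm⁴
  bottom flange (beyond web): d = 24.719 mm → contributes +1 659 768 mm⁴
Total I = 5 103 087 mm⁴.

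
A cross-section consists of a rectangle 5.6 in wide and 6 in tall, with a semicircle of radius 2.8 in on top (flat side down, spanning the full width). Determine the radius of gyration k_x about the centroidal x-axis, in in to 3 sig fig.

Split into non-overlapping primitives; take the origin at the lower-left of the bounding box.
Rectangular body: 5.6 × 6, A = 33.6 in², y = 3 in, Ī = 100.8 in⁴.
Semicircular cap: semicircle r = 2.8, A = 12.315 in², y = 7.1884 in, Ī = 6.7463 in⁴.
Centroid: ȳ = ΣA·y / ΣA = 4.1234 in.
Transfer each piece to the centroidal x-axis using Ī + A·d² with d = y − 4.1234:
  rectangular body: d = -1.1234 in → contributes +143.2 in⁴
  semicircular cap: d = 3.065 in → contributes +122.44 in⁴
Total I = 265.64 in⁴.
Radius of gyration: k = √(I/A) = √(265.64 / 45.915) = 2.4053 in.

k_x ≈ 2.41 in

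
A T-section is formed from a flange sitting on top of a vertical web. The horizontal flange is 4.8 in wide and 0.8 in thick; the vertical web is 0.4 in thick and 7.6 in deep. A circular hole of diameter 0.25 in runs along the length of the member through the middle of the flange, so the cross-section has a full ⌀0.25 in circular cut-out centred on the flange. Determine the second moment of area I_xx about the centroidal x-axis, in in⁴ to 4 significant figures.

I_xx ≈ 44.60 in⁴

Break the section into simple shapes (no overlaps), measuring from the bottom-left corner of the bounding box.
Flange: 4.8 × 0.8, A = 3.84 in², y = 8 in, Ī = 0.2048 in⁴.
Web: 0.4 × 7.6, A = 3.04 in², y = 3.8 in, Ī = 14.6325 in⁴.
Hole (subtracted): ⌀0.25, A = 0.0490874 in², y = 8 in, Ī = 0.000191748 in⁴.
Centroid: ȳ = ΣA·y / ΣA = 6.13085 in.
Transfer each piece to the centroidal x-axis using Ī + A·d² with d = y − 6.13085:
  flange: d = 1.86915 in → contributes +13.6207 in⁴
  web: d = -2.33085 in → contributes +31.1484 in⁴
  hole: d = 1.86915 in → contributes −0.171689 in⁴
Total I = 44.5974 in⁴.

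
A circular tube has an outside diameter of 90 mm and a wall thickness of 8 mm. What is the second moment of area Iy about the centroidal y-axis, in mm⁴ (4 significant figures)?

Iy ≈ 1.749 × 10⁶ mm⁴

Split into non-overlapping primitives; take the origin at the lower-left of the bounding box.
Outer circle: ⌀90, A = 6361.73 mm², x = 45 mm, Ī = 3 220 623 mm⁴.
Bore (subtracted): ⌀74, A = 4300.84 mm², x = 45 mm, Ī = 1 471 963 mm⁴.
By symmetry the centroid is at mid-width, x̄ = 45 mm.
All pieces are centred on the centroidal y-axis, so I = ΣĪ (holes subtracted) = 1 748 661 mm⁴.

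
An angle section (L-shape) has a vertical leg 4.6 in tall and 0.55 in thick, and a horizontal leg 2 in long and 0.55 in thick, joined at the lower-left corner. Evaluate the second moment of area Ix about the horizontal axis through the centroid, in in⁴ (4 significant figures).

Decompose the section into non-overlapping parts with the origin at the bottom-left of its bounding rectangle.
Vertical leg: 0.55 × 4.6, A = 2.53 in², y = 2.3 in, Ī = 4.46123 in⁴.
Horizontal leg (remainder): 1.45 × 0.55, A = 0.7975 in², y = 0.275 in, Ī = 0.0201036 in⁴.
Centroid: ȳ = ΣA·y / ΣA = 1.81467 in.
Transfer each piece to the horizontal axis through the centroid using Ī + A·d² with d = y − 1.81467:
  vertical leg: d = 0.485331 in → contributes +5.05716 in⁴
  horizontal leg (remainder): d = -1.53967 in → contributes +1.91064 in⁴
Total I = 6.96781 in⁴.

Ix ≈ 6.968 in⁴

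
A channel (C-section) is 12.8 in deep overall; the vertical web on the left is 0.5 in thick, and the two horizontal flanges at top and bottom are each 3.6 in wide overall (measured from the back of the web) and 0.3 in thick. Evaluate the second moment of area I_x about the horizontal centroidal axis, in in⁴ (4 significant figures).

I_x ≈ 160.1 in⁴

Split into non-overlapping primitives; take the origin at the lower-left of the bounding box.
Web: 0.5 × 12.8, A = 6.4 in², y = 6.4 in, Ī = 87.3813 in⁴.
Top flange (beyond web): 3.1 × 0.3, A = 0.93 in², y = 12.65 in, Ī = 0.006975 in⁴.
Bottom flange (beyond web): 3.1 × 0.3, A = 0.93 in², y = 0.15 in, Ī = 0.006975 in⁴.
By symmetry the centroid is at mid-height, ȳ = 6.4 in.
Transfer each piece to the horizontal centroidal axis using Ī + A·d² with d = y − 6.4:
  web: d = 0 in → contributes +87.3813 in⁴
  top flange (beyond web): d = 6.25 in → contributes +36.3351 in⁴
  bottom flange (beyond web): d = -6.25 in → contributes +36.3351 in⁴
Total I = 160.052 in⁴.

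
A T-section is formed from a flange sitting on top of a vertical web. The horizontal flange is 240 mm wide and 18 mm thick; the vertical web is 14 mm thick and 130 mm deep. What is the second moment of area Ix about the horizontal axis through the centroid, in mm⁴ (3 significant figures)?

Decompose the section into non-overlapping parts with the origin at the bottom-left of its bounding rectangle.
Flange: 240 × 18, A = 4 320 mm², y = 139 mm, Ī = 116 640 mm⁴.
Web: 14 × 130, A = 1 820 mm², y = 65 mm, Ī = 2 563 167 mm⁴.
Centroid: ȳ = ΣA·y / ΣA = 117.07 mm.
Transfer each piece to the horizontal axis through the centroid using Ī + A·d² with d = y − 117.07:
  flange: d = 21.935 mm → contributes +2 195 155 mm⁴
  web: d = -52.065 mm → contributes +7 496 785 mm⁴
Total I = 9 691 941 mm⁴.

Ix ≈ 9.69 × 10⁶ mm⁴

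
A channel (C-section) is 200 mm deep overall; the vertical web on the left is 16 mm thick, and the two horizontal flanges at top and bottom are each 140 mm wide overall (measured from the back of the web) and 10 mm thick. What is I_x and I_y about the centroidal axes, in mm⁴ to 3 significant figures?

Treat the section as a set of non-overlapping primitives; coordinates are from the bounding-box lower-left.
Web: 16 × 200, A = 3 200 mm², y = 100 mm, Ī = 10 666 667 mm⁴.
Top flange (beyond web): 124 × 10, A = 1 240 mm², y = 195 mm, Ī = 10 333 mm⁴.
Bottom flange (beyond web): 124 × 10, A = 1 240 mm², y = 5 mm, Ī = 10 333 mm⁴.
By symmetry the centroid is at mid-height, ȳ = 100 mm.
Transfer each piece to the centroidal x-axis using Ī + A·d² with d = y − 100:
  web: d = 0 mm → contributes +10 666 667 mm⁴
  top flange (beyond web): d = 95 mm → contributes +11 201 333 mm⁴
  bottom flange (beyond web): d = -95 mm → contributes +11 201 333 mm⁴
Total I = 33 069 333 mm⁴.
For the y-axis: x̄ = 38.563 mm.
Repeating about the centroidal y-axis gives I_y = 10 092 171 mm⁴.

I_x ≈ 3.31 × 10⁷ mm⁴, I_y ≈ 1.01 × 10⁷ mm⁴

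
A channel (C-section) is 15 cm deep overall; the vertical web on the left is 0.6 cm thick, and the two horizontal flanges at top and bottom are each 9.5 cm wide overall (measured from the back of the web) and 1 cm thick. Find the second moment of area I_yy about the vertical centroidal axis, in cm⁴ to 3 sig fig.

I_yy ≈ 253 cm⁴

Split into non-overlapping primitives; take the origin at the lower-left of the bounding box.
Web: 0.6 × 15, A = 9 cm², x = 0.3 cm, Ī = 0.27 cm⁴.
Top flange (beyond web): 8.9 × 1, A = 8.9 cm², x = 5.05 cm, Ī = 58.747 cm⁴.
Bottom flange (beyond web): 8.9 × 1, A = 8.9 cm², x = 5.05 cm, Ī = 58.747 cm⁴.
Centroid: x̄ = ΣA·x / ΣA = 3.4549 cm.
Transfer each piece to the vertical centroidal axis using Ī + A·d² with d = x − 3.4549:
  web: d = -3.1549 cm → contributes +89.848 cm⁴
  top flange (beyond web): d = 1.5951 cm → contributes +81.393 cm⁴
  bottom flange (beyond web): d = 1.5951 cm → contributes +81.393 cm⁴
Total I = 252.63 cm⁴.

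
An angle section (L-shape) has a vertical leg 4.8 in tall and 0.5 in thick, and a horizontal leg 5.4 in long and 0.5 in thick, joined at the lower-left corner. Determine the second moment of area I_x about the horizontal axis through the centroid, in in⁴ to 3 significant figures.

I_x ≈ 10.3 in⁴

Treat the section as a set of non-overlapping primitives; coordinates are from the bounding-box lower-left.
Vertical leg: 0.5 × 4.8, A = 2.4 in², y = 2.4 in, Ī = 4.608 in⁴.
Horizontal leg (remainder): 4.9 × 0.5, A = 2.45 in², y = 0.25 in, Ī = 0.051042 in⁴.
Centroid: ȳ = ΣA·y / ΣA = 1.3139 in.
Transfer each piece to the horizontal axis through the centroid using Ī + A·d² with d = y − 1.3139:
  vertical leg: d = 1.0861 in → contributes +7.439 in⁴
  horizontal leg (remainder): d = -1.0639 in → contributes +2.8242 in⁴
Total I = 10.263 in⁴.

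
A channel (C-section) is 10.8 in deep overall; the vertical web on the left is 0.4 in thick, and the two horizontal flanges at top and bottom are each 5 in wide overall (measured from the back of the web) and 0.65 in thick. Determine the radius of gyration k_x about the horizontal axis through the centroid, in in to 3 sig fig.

Treat the section as a set of non-overlapping primitives; coordinates are from the bounding-box lower-left.
Web: 0.4 × 10.8, A = 4.32 in², y = 5.4 in, Ī = 41.99 in⁴.
Top flange (beyond web): 4.6 × 0.65, A = 2.99 in², y = 10.475 in, Ī = 0.10527 in⁴.
Bottom flange (beyond web): 4.6 × 0.65, A = 2.99 in², y = 0.325 in, Ī = 0.10527 in⁴.
By symmetry the centroid is at mid-height, ȳ = 5.4 in.
Transfer each piece to the horizontal axis through the centroid using Ī + A·d² with d = y − 5.4:
  web: d = 0 in → contributes +41.99 in⁴
  top flange (beyond web): d = 5.075 in → contributes +77.115 in⁴
  bottom flange (beyond web): d = -5.075 in → contributes +77.115 in⁴
Total I = 196.22 in⁴.
Radius of gyration: k = √(I/A) = √(196.22 / 10.3) = 4.3647 in.

k_x ≈ 4.36 in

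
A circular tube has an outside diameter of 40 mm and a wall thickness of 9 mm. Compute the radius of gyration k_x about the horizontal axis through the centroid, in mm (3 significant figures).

Split into non-overlapping primitives; take the origin at the lower-left of the bounding box.
Outer circle: ⌀40, A = 1256.6 mm², y = 20 mm, Ī = 125 664 mm⁴.
Bore (subtracted): ⌀22, A = 380.13 mm², y = 20 mm, Ī = 11 499 mm⁴.
By symmetry the centroid is at mid-height, ȳ = 20 mm.
All pieces are centred on the horizontal axis through the centroid, so I = ΣĪ (holes subtracted) = 114 165 mm⁴.
Radius of gyration: k = √(I/A) = √(114 165 / 876.5) = 11.413 mm.

k_x ≈ 11.4 mm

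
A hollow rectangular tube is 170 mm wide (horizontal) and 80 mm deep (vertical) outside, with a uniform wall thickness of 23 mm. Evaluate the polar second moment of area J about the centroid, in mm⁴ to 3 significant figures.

J ≈ 3.42 × 10⁷ mm⁴

Break the section into simple shapes (no overlaps), measuring from the bottom-left corner of the bounding box.
Outer rectangle: 170 × 80, A = 13 600 mm², y = 40 mm, Ī = 7 253 333 mm⁴.
Inner void (subtracted): 124 × 34, A = 4 216 mm², y = 40 mm, Ī = 406 141 mm⁴.
By symmetry the centroid is at mid-height, ȳ = 40 mm.
All pieces are centred on the centroidal x-axis, so I = ΣĪ (holes subtracted) = 6 847 192 mm⁴.
Repeating about the centroidal y-axis gives I_y = 27 351 232 mm⁴.
Polar second moment: J = I_x + I_y = 34 198 424 mm⁴.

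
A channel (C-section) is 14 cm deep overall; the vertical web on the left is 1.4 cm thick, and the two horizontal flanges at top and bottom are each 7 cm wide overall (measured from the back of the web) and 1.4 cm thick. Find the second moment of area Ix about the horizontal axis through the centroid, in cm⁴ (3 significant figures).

Break the section into simple shapes (no overlaps), measuring from the bottom-left corner of the bounding box.
Web: 1.4 × 14, A = 19.6 cm², y = 7 cm, Ī = 320.13 cm⁴.
Top flange (beyond web): 5.6 × 1.4, A = 7.84 cm², y = 13.3 cm, Ī = 1.2805 cm⁴.
Bottom flange (beyond web): 5.6 × 1.4, A = 7.84 cm², y = 0.7 cm, Ī = 1.2805 cm⁴.
By symmetry the centroid is at mid-height, ȳ = 7 cm.
Transfer each piece to the horizontal axis through the centroid using Ī + A·d² with d = y − 7:
  web: d = 0 cm → contributes +320.13 cm⁴
  top flange (beyond web): d = 6.3 cm → contributes +312.45 cm⁴
  bottom flange (beyond web): d = -6.3 cm → contributes +312.45 cm⁴
Total I = 945.03 cm⁴.

Ix ≈ 945 cm⁴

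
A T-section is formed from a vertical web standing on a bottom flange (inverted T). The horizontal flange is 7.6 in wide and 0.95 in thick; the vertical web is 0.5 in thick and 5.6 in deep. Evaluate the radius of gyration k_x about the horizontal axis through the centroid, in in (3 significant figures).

Break the section into simple shapes (no overlaps), measuring from the bottom-left corner of the bounding box.
Flange: 7.6 × 0.95, A = 7.22 in², y = 0.475 in, Ī = 0.543 in⁴.
Web: 0.5 × 5.6, A = 2.8 in², y = 3.75 in, Ī = 7.3173 in⁴.
Centroid: ȳ = ΣA·y / ΣA = 1.3902 in.
Transfer each piece to the horizontal axis through the centroid using Ī + A·d² with d = y − 1.3902:
  flange: d = -0.91517 in → contributes +6.59 in⁴
  web: d = 2.3598 in → contributes +22.91 in⁴
Total I = 29.5 in⁴.
Radius of gyration: k = √(I/A) = √(29.5 / 10.02) = 1.7158 in.

k_x ≈ 1.72 in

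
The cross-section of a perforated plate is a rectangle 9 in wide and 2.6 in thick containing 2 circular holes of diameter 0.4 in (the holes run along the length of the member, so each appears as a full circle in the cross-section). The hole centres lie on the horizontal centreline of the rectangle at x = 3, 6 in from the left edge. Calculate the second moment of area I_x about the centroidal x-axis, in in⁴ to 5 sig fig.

I_x ≈ 13.179 in⁴

Decompose the section into non-overlapping parts with the origin at the bottom-left of its bounding rectangle.
Plate: 9 × 2.6, A = 23.4 in², y = 1.3 in, Ī = 13.182 in⁴.
Hole 1 (subtracted): ⌀0.4, A = 0.1256637 in², y = 1.3 in, Ī = 0.001256637 in⁴.
Hole 2 (subtracted): ⌀0.4, A = 0.1256637 in², y = 1.3 in, Ī = 0.001256637 in⁴.
By symmetry the centroid is at mid-height, ȳ = 1.3 in.
All pieces are centred on the centroidal x-axis, so I = ΣĪ (holes subtracted) = 13.17949 in⁴.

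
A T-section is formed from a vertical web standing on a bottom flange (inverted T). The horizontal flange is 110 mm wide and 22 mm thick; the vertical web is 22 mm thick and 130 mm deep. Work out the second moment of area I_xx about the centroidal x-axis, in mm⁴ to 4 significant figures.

Break the section into simple shapes (no overlaps), measuring from the bottom-left corner of the bounding box.
Flange: 110 × 22, A = 2 420 mm², y = 11 mm, Ī = 97606.7 mm⁴.
Web: 22 × 130, A = 2 860 mm², y = 87 mm, Ī = 4 027 833 mm⁴.
Centroid: ȳ = ΣA·y / ΣA = 52.1667 mm.
Transfer each piece to the centroidal x-axis using Ī + A·d² with d = y − 52.1667:
  flange: d = -41.1667 mm → contributes +4 198 767 mm⁴
  web: d = 34.8333 mm → contributes +7 498 046 mm⁴
Total I = 11 696 813 mm⁴.

I_xx ≈ 1.170 × 10⁷ mm⁴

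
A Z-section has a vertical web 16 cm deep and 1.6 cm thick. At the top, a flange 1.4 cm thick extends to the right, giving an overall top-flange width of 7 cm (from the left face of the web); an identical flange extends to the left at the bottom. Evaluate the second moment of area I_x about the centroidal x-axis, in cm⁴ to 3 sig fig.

I_x ≈ 1350 cm⁴

Decompose the section into non-overlapping parts with the origin at the bottom-left of its bounding rectangle.
Web: 1.6 × 16, A = 25.6 cm², y = 8 cm, Ī = 546.13 cm⁴.
Top flange (beyond web): 5.4 × 1.4, A = 7.56 cm², y = 15.3 cm, Ī = 1.2348 cm⁴.
Bottom flange (beyond web): 5.4 × 1.4, A = 7.56 cm², y = 0.7 cm, Ī = 1.2348 cm⁴.
Centroid: ȳ = ΣA·y / ΣA = 8 cm.
Transfer each piece to the centroidal x-axis using Ī + A·d² with d = y − 8:
  web: d = 0 cm → contributes +546.13 cm⁴
  top flange (beyond web): d = 7.3 cm → contributes +404.11 cm⁴
  bottom flange (beyond web): d = -7.3 cm → contributes +404.11 cm⁴
Total I = 1354.3 cm⁴.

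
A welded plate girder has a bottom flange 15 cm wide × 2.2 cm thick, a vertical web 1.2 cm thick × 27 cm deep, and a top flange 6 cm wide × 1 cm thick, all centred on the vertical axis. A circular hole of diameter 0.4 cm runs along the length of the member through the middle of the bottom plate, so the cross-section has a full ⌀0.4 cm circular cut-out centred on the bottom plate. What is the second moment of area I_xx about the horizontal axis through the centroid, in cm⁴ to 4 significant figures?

Decompose the section into non-overlapping parts with the origin at the bottom-left of its bounding rectangle.
Bottom plate: 15 × 2.2, A = 33 cm², y = 1.1 cm, Ī = 13.31 cm⁴.
Web plate: 1.2 × 27, A = 32.4 cm², y = 15.7 cm, Ī = 1968.3 cm⁴.
Top plate: 6 × 1, A = 6 cm², y = 29.7 cm, Ī = 0.5 cm⁴.
Hole (subtracted): ⌀0.4, A = 0.125664 cm², y = 1.1 cm, Ī = 0.00125664 cm⁴.
Centroid: ȳ = ΣA·y / ΣA = 10.1445 cm.
Transfer each piece to the horizontal axis through the centroid using Ī + A·d² with d = y − 10.1445:
  bottom plate: d = -9.04449 cm → contributes +2712.8 cm⁴
  web plate: d = 5.55551 cm → contributes +2968.28 cm⁴
  top plate: d = 19.5555 cm → contributes +2295.01 cm⁴
  hole: d = -9.04449 cm → contributes −10.2809 cm⁴
Total I = 7965.81 cm⁴.

I_xx ≈ 7966 cm⁴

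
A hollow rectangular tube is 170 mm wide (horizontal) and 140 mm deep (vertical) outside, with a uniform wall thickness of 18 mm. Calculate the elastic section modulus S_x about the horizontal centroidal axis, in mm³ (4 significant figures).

S_x ≈ 3.759 × 10⁵ mm³

Treat the section as a set of non-overlapping primitives; coordinates are from the bounding-box lower-left.
Outer rectangle: 170 × 140, A = 23 800 mm², y = 70 mm, Ī = 38 873 333 mm⁴.
Inner void (subtracted): 134 × 104, A = 13 936 mm², y = 70 mm, Ī = 12 560 981 mm⁴.
By symmetry the centroid is at mid-height, ȳ = 70 mm.
All pieces are centred on the horizontal centroidal axis, so I = ΣĪ (holes subtracted) = 26 312 352 mm⁴.
Extreme fibre distance c = 70 mm; S = I/c = 375 891 mm³.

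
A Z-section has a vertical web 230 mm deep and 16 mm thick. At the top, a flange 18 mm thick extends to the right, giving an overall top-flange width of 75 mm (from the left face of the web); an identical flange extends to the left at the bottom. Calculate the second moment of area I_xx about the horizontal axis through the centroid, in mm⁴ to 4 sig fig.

I_xx ≈ 4.015 × 10⁷ mm⁴

Treat the section as a set of non-overlapping primitives; coordinates are from the bounding-box lower-left.
Web: 16 × 230, A = 3 680 mm², y = 115 mm, Ī = 16 222 667 mm⁴.
Top flange (beyond web): 59 × 18, A = 1 062 mm², y = 221 mm, Ī = 28 674 mm⁴.
Bottom flange (beyond web): 59 × 18, A = 1 062 mm², y = 9 mm, Ī = 28 674 mm⁴.
Centroid: ȳ = ΣA·y / ΣA = 115 mm.
Transfer each piece to the horizontal axis through the centroid using Ī + A·d² with d = y − 115:
  web: d = 0 mm → contributes +16 222 667 mm⁴
  top flange (beyond web): d = 106 mm → contributes +11 961 306 mm⁴
  bottom flange (beyond web): d = -106 mm → contributes +11 961 306 mm⁴
Total I = 40 145 279 mm⁴.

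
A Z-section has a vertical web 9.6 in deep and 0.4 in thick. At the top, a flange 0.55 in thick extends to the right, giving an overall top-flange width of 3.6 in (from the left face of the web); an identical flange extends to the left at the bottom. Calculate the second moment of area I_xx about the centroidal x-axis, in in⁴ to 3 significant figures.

I_xx ≈ 102 in⁴

Split into non-overlapping primitives; take the origin at the lower-left of the bounding box.
Web: 0.4 × 9.6, A = 3.84 in², y = 4.8 in, Ī = 29.491 in⁴.
Top flange (beyond web): 3.2 × 0.55, A = 1.76 in², y = 9.325 in, Ī = 0.044367 in⁴.
Bottom flange (beyond web): 3.2 × 0.55, A = 1.76 in², y = 0.275 in, Ī = 0.044367 in⁴.
Centroid: ȳ = ΣA·y / ΣA = 4.8 in.
Transfer each piece to the centroidal x-axis using Ī + A·d² with d = y − 4.8:
  web: d = 0 in → contributes +29.491 in⁴
  top flange (beyond web): d = 4.525 in → contributes +36.081 in⁴
  bottom flange (beyond web): d = -4.525 in → contributes +36.081 in⁴
Total I = 101.65 in⁴.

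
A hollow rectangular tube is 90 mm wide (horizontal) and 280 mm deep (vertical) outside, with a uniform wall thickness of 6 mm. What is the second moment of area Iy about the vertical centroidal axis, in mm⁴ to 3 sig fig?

Iy ≈ 6.41 × 10⁶ mm⁴

Split into non-overlapping primitives; take the origin at the lower-left of the bounding box.
Outer rectangle: 90 × 280, A = 25 200 mm², x = 45 mm, Ī = 17 010 000 mm⁴.
Inner void (subtracted): 78 × 268, A = 20 904 mm², x = 45 mm, Ī = 10 598 328 mm⁴.
By symmetry the centroid is at mid-width, x̄ = 45 mm.
All pieces are centred on the vertical centroidal axis, so I = ΣĪ (holes subtracted) = 6 411 672 mm⁴.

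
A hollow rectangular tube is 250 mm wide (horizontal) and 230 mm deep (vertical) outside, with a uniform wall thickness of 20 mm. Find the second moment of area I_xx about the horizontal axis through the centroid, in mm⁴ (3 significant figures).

Split into non-overlapping primitives; take the origin at the lower-left of the bounding box.
Outer rectangle: 250 × 230, A = 57 500 mm², y = 115 mm, Ī = 253 479 167 mm⁴.
Inner void (subtracted): 210 × 190, A = 39 900 mm², y = 115 mm, Ī = 120 032 500 mm⁴.
By symmetry the centroid is at mid-height, ȳ = 115 mm.
All pieces are centred on the horizontal axis through the centroid, so I = ΣĪ (holes subtracted) = 133 446 667 mm⁴.

I_xx ≈ 1.33 × 10⁸ mm⁴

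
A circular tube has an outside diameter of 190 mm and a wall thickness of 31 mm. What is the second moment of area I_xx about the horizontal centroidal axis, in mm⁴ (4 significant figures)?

I_xx ≈ 5.079 × 10⁷ mm⁴

Split into non-overlapping primitives; take the origin at the lower-left of the bounding box.
Outer circle: ⌀190, A = 28352.9 mm², y = 95 mm, Ī = 63 971 171 mm⁴.
Bore (subtracted): ⌀128, A = 12 868 mm², y = 95 mm, Ī = 13 176 795 mm⁴.
By symmetry the centroid is at mid-height, ȳ = 95 mm.
All pieces are centred on the horizontal centroidal axis, so I = ΣĪ (holes subtracted) = 50 794 377 mm⁴.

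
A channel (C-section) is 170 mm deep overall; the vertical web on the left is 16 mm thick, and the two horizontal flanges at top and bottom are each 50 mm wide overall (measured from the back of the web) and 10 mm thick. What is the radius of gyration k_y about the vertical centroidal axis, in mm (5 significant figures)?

Decompose the section into non-overlapping parts with the origin at the bottom-left of its bounding rectangle.
Web: 16 × 170, A = 2 720 mm², x = 8 mm, Ī = 58026.67 mm⁴.
Top flange (beyond web): 34 × 10, A = 340 mm², x = 33 mm, Ī = 32753.33 mm⁴.
Bottom flange (beyond web): 34 × 10, A = 340 mm², x = 33 mm, Ī = 32753.33 mm⁴.
Centroid: x̄ = ΣA·x / ΣA = 13 mm.
Transfer each piece to the vertical centroidal axis using Ī + A·d² with d = x − 13:
  web: d = -5 mm → contributes +126026.7 mm⁴
  top flange (beyond web): d = 20 mm → contributes +168753.3 mm⁴
  bottom flange (beyond web): d = 20 mm → contributes +168753.3 mm⁴
Total I = 463533.3 mm⁴.
Radius of gyration: k = √(I/A) = √(463533.3 / 3 400) = 11.67619 mm.

k_y ≈ 11.676 mm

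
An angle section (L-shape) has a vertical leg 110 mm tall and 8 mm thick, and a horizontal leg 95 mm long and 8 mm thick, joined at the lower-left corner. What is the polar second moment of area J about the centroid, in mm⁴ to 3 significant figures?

J ≈ 3.22 × 10⁶ mm⁴

Decompose the section into non-overlapping parts with the origin at the bottom-left of its bounding rectangle.
Vertical leg: 8 × 110, A = 880 mm², y = 55 mm, Ī = 887 333 mm⁴.
Horizontal leg (remainder): 87 × 8, A = 696 mm², y = 4 mm, Ī = 3 712 mm⁴.
Centroid: ȳ = ΣA·y / ΣA = 32.477 mm.
Transfer each piece to the centroidal x-axis using Ī + A·d² with d = y − 32.477:
  vertical leg: d = 22.523 mm → contributes +1 333 738 mm⁴
  horizontal leg (remainder): d = -28.477 mm → contributes +568 132 mm⁴
Total I = 1 901 871 mm⁴.
For the y-axis: x̄ = 24.977 mm.
Repeating about the centroidal y-axis gives I_y = 1 320 541 mm⁴.
Polar second moment: J = I_x + I_y = 3 222 411 mm⁴.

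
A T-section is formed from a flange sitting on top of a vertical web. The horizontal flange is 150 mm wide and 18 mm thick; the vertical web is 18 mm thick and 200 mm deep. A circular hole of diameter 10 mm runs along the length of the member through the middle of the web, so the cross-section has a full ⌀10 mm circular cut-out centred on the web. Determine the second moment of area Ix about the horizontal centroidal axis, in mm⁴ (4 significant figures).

Break the section into simple shapes (no overlaps), measuring from the bottom-left corner of the bounding box.
Flange: 150 × 18, A = 2 700 mm², y = 209 mm, Ī = 72 900 mm⁴.
Web: 18 × 200, A = 3 600 mm², y = 100 mm, Ī = 12 000 000 mm⁴.
Hole (subtracted): ⌀10, A = 78.5398 mm², y = 100 mm, Ī = 490.874 mm⁴.
Centroid: ȳ = ΣA·y / ΣA = 147.304 mm.
Transfer each piece to the horizontal centroidal axis using Ī + A·d² with d = y − 147.304:
  flange: d = 61.696 mm → contributes +10 350 168 mm⁴
  web: d = -47.304 mm → contributes +20 055 609 mm⁴
  hole: d = -47.304 mm → contributes −176 237 mm⁴
Total I = 30 229 540 mm⁴.

Ix ≈ 3.023 × 10⁷ mm⁴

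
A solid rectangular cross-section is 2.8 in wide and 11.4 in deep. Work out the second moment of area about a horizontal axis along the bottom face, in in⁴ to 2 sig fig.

The section: 2.8 × 11.4, A = 31.92 in², y = 5.7 in, Ī = 345.7 in⁴.
Transfer it to a horizontal axis along the bottom face using Ī + A·d² with d = y − 0:
  the section: d = 5.7 in → contributes +1 383 in⁴
Total I = 1 383 in⁴.

I_base ≈ 1400 in⁴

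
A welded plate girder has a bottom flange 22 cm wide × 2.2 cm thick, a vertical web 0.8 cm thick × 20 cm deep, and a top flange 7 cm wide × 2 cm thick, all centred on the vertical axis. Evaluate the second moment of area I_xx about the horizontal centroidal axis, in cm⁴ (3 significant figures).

Break the section into simple shapes (no overlaps), measuring from the bottom-left corner of the bounding box.
Bottom plate: 22 × 2.2, A = 48.4 cm², y = 1.1 cm, Ī = 19.521 cm⁴.
Web plate: 0.8 × 20, A = 16 cm², y = 12.2 cm, Ī = 533.33 cm⁴.
Top plate: 7 × 2, A = 14 cm², y = 23.2 cm, Ī = 4.6667 cm⁴.
Centroid: ȳ = ΣA·y / ΣA = 7.3117 cm.
Transfer each piece to the horizontal centroidal axis using Ī + A·d² with d = y − 7.3117:
  bottom plate: d = -6.2117 cm → contributes +1887.1 cm⁴
  web plate: d = 4.8883 cm → contributes +915.66 cm⁴
  top plate: d = 15.888 cm → contributes +3538.8 cm⁴
Total I = 6341.5 cm⁴.

I_xx ≈ 6340 cm⁴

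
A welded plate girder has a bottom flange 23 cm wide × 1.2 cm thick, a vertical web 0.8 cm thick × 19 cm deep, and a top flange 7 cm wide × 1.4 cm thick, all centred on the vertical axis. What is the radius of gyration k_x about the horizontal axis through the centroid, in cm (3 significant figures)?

Decompose the section into non-overlapping parts with the origin at the bottom-left of its bounding rectangle.
Bottom plate: 23 × 1.2, A = 27.6 cm², y = 0.6 cm, Ī = 3.312 cm⁴.
Web plate: 0.8 × 19, A = 15.2 cm², y = 10.7 cm, Ī = 457.27 cm⁴.
Top plate: 7 × 1.4, A = 9.8 cm², y = 20.9 cm, Ī = 1.6007 cm⁴.
Centroid: ȳ = ΣA·y / ΣA = 7.3008 cm.
Transfer each piece to the horizontal axis through the centroid using Ī + A·d² with d = y − 7.3008:
  bottom plate: d = -6.7008 cm → contributes +1242.6 cm⁴
  web plate: d = 3.3992 cm → contributes +632.9 cm⁴
  top plate: d = 13.599 cm → contributes +1 814 cm⁴
Total I = 3689.5 cm⁴.
Radius of gyration: k = √(I/A) = √(3689.5 / 52.6) = 8.3751 cm.

k_x ≈ 8.38 cm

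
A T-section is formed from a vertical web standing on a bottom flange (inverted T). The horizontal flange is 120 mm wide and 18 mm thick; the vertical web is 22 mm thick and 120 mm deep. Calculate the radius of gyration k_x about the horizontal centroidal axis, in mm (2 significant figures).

Break the section into simple shapes (no overlaps), measuring from the bottom-left corner of the bounding box.
Flange: 120 × 18, A = 2 160 mm², y = 9 mm, Ī = 58 320 mm⁴.
Web: 22 × 120, A = 2 640 mm², y = 78 mm, Ī = 3 168 000 mm⁴.
Centroid: ȳ = ΣA·y / ΣA = 46.95 mm.
Transfer each piece to the horizontal centroidal axis using Ī + A·d² with d = y − 46.95:
  flange: d = -37.95 mm → contributes +3 169 157 mm⁴
  web: d = 31.05 mm → contributes +5 713 231 mm⁴
Total I = 8 882 388 mm⁴.
Radius of gyration: k = √(I/A) = √(8 882 388 / 4 800) = 43.02 mm.

k_x ≈ 43 mm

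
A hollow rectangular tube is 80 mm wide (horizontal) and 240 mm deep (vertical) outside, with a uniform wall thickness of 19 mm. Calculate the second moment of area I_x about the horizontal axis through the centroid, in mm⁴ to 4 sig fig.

I_x ≈ 6.331 × 10⁷ mm⁴

Decompose the section into non-overlapping parts with the origin at the bottom-left of its bounding rectangle.
Outer rectangle: 80 × 240, A = 19 200 mm², y = 120 mm, Ī = 92 160 000 mm⁴.
Inner void (subtracted): 42 × 202, A = 8 484 mm², y = 120 mm, Ī = 28 848 428 mm⁴.
By symmetry the centroid is at mid-height, ȳ = 120 mm.
All pieces are centred on the horizontal axis through the centroid, so I = ΣĪ (holes subtracted) = 63 311 572 mm⁴.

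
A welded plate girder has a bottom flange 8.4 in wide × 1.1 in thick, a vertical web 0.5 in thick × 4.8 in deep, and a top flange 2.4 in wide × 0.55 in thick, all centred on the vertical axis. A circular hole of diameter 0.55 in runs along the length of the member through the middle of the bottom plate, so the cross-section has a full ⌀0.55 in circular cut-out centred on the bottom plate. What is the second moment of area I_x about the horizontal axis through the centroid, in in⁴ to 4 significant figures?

I_x ≈ 51.68 in⁴

Decompose the section into non-overlapping parts with the origin at the bottom-left of its bounding rectangle.
Bottom plate: 8.4 × 1.1, A = 9.24 in², y = 0.55 in, Ī = 0.9317 in⁴.
Web plate: 0.5 × 4.8, A = 2.4 in², y = 3.5 in, Ī = 4.608 in⁴.
Top plate: 2.4 × 0.55, A = 1.32 in², y = 6.175 in, Ī = 0.033275 in⁴.
Hole (subtracted): ⌀0.55, A = 0.237583 in², y = 0.55 in, Ī = 0.0044918 in⁴.
Centroid: ȳ = ΣA·y / ΣA = 1.69011 in.
Transfer each piece to the horizontal axis through the centroid using Ī + A·d² with d = y − 1.69011:
  bottom plate: d = -1.14011 in → contributes +12.9424 in⁴
  web plate: d = 1.80989 in → contributes +12.4697 in⁴
  top plate: d = 4.48489 in → contributes +26.584 in⁴
  hole: d = -1.14011 in → contributes −0.313316 in⁴
Total I = 51.6828 in⁴.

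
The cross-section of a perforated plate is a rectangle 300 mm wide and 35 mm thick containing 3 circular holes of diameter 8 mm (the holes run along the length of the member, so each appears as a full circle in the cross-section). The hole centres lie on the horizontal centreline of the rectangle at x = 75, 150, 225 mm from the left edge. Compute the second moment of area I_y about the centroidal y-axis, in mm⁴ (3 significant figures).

Decompose the section into non-overlapping parts with the origin at the bottom-left of its bounding rectangle.
Plate: 300 × 35, A = 10 500 mm², x = 150 mm, Ī = 78 750 000 mm⁴.
Hole 1 (subtracted): ⌀8, A = 50.265 mm², x = 75 mm, Ī = 201.06 mm⁴.
Hole 2 (subtracted): ⌀8, A = 50.265 mm², x = 150 mm, Ī = 201.06 mm⁴.
Hole 3 (subtracted): ⌀8, A = 50.265 mm², x = 225 mm, Ī = 201.06 mm⁴.
By symmetry the centroid is at mid-width, x̄ = 150 mm.
Transfer each piece to the centroidal y-axis using Ī + A·d² with d = x − 150:
  plate: d = 0 mm → contributes +78 750 000 mm⁴
  hole 1: d = -75 mm → contributes −282 944 mm⁴
  hole 2: d = 0 mm → contributes −201.06 mm⁴
  hole 3: d = 75 mm → contributes −282 944 mm⁴
Total I = 78 183 910 mm⁴.

I_y ≈ 7.82 × 10⁷ mm⁴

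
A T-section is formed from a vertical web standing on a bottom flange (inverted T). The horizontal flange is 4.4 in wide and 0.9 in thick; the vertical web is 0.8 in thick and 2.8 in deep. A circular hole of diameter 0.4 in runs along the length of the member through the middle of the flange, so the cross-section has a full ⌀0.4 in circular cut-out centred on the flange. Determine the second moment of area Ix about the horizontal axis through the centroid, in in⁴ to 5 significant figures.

Decompose the section into non-overlapping parts with the origin at the bottom-left of its bounding rectangle.
Flange: 4.4 × 0.9, A = 3.96 in², y = 0.45 in, Ī = 0.2673 in⁴.
Web: 0.8 × 2.8, A = 2.24 in², y = 2.3 in, Ī = 1.463467 in⁴.
Hole (subtracted): ⌀0.4, A = 0.1256637 in², y = 0.45 in, Ī = 0.001256637 in⁴.
Centroid: ȳ = ΣA·y / ΣA = 1.132214 in.
Transfer each piece to the horizontal axis through the centroid using Ī + A·d² with d = y − 1.132214:
  flange: d = -0.6822145 in → contributes +2.11035 in⁴
  web: d = 1.167786 in → contributes +4.518206 in⁴
  hole: d = -0.6822145 in → contributes −0.05974261 in⁴
Total I = 6.568813 in⁴.

Ix ≈ 6.5688 in⁴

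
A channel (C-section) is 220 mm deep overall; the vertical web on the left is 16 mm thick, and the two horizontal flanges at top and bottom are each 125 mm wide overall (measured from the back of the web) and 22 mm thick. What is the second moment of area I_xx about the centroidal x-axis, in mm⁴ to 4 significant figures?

I_xx ≈ 6.140 × 10⁷ mm⁴

Break the section into simple shapes (no overlaps), measuring from the bottom-left corner of the bounding box.
Web: 16 × 220, A = 3 520 mm², y = 110 mm, Ī = 14 197 333 mm⁴.
Top flange (beyond web): 109 × 22, A = 2 398 mm², y = 209 mm, Ī = 96719.3 mm⁴.
Bottom flange (beyond web): 109 × 22, A = 2 398 mm², y = 11 mm, Ī = 96719.3 mm⁴.
By symmetry the centroid is at mid-height, ȳ = 110 mm.
Transfer each piece to the centroidal x-axis using Ī + A·d² with d = y − 110:
  web: d = 0 mm → contributes +14 197 333 mm⁴
  top flange (beyond web): d = 99 mm → contributes +23 599 517 mm⁴
  bottom flange (beyond web): d = -99 mm → contributes +23 599 517 mm⁴
Total I = 61 396 368 mm⁴.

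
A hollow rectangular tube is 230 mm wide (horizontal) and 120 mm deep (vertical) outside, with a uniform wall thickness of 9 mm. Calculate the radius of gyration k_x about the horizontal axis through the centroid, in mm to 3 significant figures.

Decompose the section into non-overlapping parts with the origin at the bottom-left of its bounding rectangle.
Outer rectangle: 230 × 120, A = 27 600 mm², y = 60 mm, Ī = 33 120 000 mm⁴.
Inner void (subtracted): 212 × 102, A = 21 624 mm², y = 60 mm, Ī = 18 748 008 mm⁴.
By symmetry the centroid is at mid-height, ȳ = 60 mm.
All pieces are centred on the horizontal axis through the centroid, so I = ΣĪ (holes subtracted) = 14 371 992 mm⁴.
Radius of gyration: k = √(I/A) = √(14 371 992 / 5 976) = 49.04 mm.

k_x ≈ 49.0 mm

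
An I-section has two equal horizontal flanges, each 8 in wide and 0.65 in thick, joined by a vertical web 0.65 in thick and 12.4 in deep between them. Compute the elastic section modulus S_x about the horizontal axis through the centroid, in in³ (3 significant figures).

S_x ≈ 79.8 in³

Decompose the section into non-overlapping parts with the origin at the bottom-left of its bounding rectangle.
Bottom flange: 8 × 0.65, A = 5.2 in², y = 0.325 in, Ī = 0.18308 in⁴.
Web: 0.65 × 12.4, A = 8.06 in², y = 6.85 in, Ī = 103.28 in⁴.
Top flange: 8 × 0.65, A = 5.2 in², y = 13.375 in, Ī = 0.18308 in⁴.
By symmetry the centroid is at mid-height, ȳ = 6.85 in.
Transfer each piece to the horizontal axis through the centroid using Ī + A·d² with d = y − 6.85:
  bottom flange: d = -6.525 in → contributes +221.58 in⁴
  web: d = 0 in → contributes +103.28 in⁴
  top flange: d = 6.525 in → contributes +221.58 in⁴
Total I = 546.43 in⁴.
Extreme fibre distance c = 6.85 in; S = I/c = 79.771 in³.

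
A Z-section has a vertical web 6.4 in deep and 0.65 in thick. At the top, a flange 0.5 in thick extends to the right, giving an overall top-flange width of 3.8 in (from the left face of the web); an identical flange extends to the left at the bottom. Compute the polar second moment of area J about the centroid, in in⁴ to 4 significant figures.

J ≈ 55.80 in⁴

Treat the section as a set of non-overlapping primitives; coordinates are from the bounding-box lower-left.
Web: 0.65 × 6.4, A = 4.16 in², y = 3.2 in, Ī = 14.1995 in⁴.
Top flange (beyond web): 3.15 × 0.5, A = 1.575 in², y = 6.15 in, Ī = 0.0328125 in⁴.
Bottom flange (beyond web): 3.15 × 0.5, A = 1.575 in², y = 0.25 in, Ī = 0.0328125 in⁴.
Centroid: ȳ = ΣA·y / ΣA = 3.2 in.
Transfer each piece to the centroidal x-axis using Ī + A·d² with d = y − 3.2:
  web: d = 0 in → contributes +14.1995 in⁴
  top flange (beyond web): d = 2.95 in → contributes +13.7393 in⁴
  bottom flange (beyond web): d = -2.95 in → contributes +13.7393 in⁴
Total I = 41.678 in⁴.
For the y-axis: x̄ = 3.475 in.
Repeating about the centroidal y-axis gives I_y = 14.1226 in⁴.
Polar second moment: J = I_x + I_y = 55.8006 in⁴.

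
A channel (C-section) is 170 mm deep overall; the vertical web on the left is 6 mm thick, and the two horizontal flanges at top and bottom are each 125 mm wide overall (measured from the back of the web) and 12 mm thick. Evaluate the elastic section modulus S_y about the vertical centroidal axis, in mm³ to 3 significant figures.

S_y ≈ 8.31 × 10⁴ mm³

Decompose the section into non-overlapping parts with the origin at the bottom-left of its bounding rectangle.
Web: 6 × 170, A = 1 020 mm², x = 3 mm, Ī = 3 060 mm⁴.
Top flange (beyond web): 119 × 12, A = 1 428 mm², x = 65.5 mm, Ī = 1 685 159 mm⁴.
Bottom flange (beyond web): 119 × 12, A = 1 428 mm², x = 65.5 mm, Ī = 1 685 159 mm⁴.
Centroid: x̄ = ΣA·x / ΣA = 49.053 mm.
Transfer each piece to the vertical centroidal axis using Ī + A·d² with d = x − 49.053:
  web: d = -46.053 mm → contributes +2 166 322 mm⁴
  top flange (beyond web): d = 16.447 mm → contributes +2 071 456 mm⁴
  bottom flange (beyond web): d = 16.447 mm → contributes +2 071 456 mm⁴
Total I = 6 309 233 mm⁴.
Extreme fibre distance c = 75.947 mm; S = I/c = 83 074 mm³.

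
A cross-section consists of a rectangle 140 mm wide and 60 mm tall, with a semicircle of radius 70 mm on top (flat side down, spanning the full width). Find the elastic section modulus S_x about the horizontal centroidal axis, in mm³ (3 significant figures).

Treat the section as a set of non-overlapping primitives; coordinates are from the bounding-box lower-left.
Rectangular body: 140 × 60, A = 8 400 mm², y = 30 mm, Ī = 2 520 000 mm⁴.
Semicircular cap: semicircle r = 70, A = 7696.9 mm², y = 89.709 mm, Ī = 2 635 265 mm⁴.
Centroid: ȳ = ΣA·y / ΣA = 58.55 mm.
Transfer each piece to the horizontal centroidal axis using Ī + A·d² with d = y − 58.55:
  rectangular body: d = -28.55 mm → contributes +9 367 075 mm⁴
  semicircular cap: d = 31.158 mm → contributes +10 107 807 mm⁴
Total I = 19 474 882 mm⁴.
Extreme fibre distance c = 71.45 mm; S = I/c = 272 568 mm³.

S_x ≈ 2.73 × 10⁵ mm³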